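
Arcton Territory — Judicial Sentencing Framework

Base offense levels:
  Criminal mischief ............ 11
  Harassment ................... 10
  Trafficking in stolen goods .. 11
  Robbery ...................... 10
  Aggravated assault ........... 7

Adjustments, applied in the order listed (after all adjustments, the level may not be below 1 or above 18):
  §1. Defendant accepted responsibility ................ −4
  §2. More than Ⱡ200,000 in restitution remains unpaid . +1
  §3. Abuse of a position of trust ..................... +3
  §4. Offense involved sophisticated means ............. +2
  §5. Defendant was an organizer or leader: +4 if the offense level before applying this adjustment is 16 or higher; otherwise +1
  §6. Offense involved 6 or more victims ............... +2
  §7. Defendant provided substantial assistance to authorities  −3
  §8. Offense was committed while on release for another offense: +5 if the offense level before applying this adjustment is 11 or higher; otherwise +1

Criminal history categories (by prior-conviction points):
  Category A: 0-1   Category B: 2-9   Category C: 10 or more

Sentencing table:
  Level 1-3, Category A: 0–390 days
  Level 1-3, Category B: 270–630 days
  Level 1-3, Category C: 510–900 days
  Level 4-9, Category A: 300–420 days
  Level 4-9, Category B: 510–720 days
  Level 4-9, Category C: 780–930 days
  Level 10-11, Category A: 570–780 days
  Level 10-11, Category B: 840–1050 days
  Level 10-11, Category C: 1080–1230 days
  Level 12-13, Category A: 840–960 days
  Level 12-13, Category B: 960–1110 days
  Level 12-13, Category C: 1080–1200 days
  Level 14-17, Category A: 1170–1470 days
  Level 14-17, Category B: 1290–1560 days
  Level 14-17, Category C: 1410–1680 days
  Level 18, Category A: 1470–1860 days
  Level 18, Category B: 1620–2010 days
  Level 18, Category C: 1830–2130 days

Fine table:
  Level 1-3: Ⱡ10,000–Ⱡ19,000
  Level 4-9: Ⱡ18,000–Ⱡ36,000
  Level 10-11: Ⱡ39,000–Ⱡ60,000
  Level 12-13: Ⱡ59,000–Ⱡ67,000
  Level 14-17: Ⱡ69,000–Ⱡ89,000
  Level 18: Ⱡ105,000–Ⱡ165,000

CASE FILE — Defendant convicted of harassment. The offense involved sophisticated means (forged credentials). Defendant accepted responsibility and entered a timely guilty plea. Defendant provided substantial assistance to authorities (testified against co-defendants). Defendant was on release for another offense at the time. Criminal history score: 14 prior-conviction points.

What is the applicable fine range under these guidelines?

Ⱡ18,000–Ⱡ36,000

Base offense level for harassment: 10.
§1 applies: 10 − 4 = 6.
§4 applies: 6 + 2 = 8.
§5 does not apply.
§7 applies: 8 − 3 = 5.
§8 applies (level before this adjustment is 5 < 11, so +1): 5 + 1 = 6.
Final offense level: 6.
Level 6 falls in the 4-9 band.
Fine table: Level 4-9 → Ⱡ18,000–Ⱡ36,000.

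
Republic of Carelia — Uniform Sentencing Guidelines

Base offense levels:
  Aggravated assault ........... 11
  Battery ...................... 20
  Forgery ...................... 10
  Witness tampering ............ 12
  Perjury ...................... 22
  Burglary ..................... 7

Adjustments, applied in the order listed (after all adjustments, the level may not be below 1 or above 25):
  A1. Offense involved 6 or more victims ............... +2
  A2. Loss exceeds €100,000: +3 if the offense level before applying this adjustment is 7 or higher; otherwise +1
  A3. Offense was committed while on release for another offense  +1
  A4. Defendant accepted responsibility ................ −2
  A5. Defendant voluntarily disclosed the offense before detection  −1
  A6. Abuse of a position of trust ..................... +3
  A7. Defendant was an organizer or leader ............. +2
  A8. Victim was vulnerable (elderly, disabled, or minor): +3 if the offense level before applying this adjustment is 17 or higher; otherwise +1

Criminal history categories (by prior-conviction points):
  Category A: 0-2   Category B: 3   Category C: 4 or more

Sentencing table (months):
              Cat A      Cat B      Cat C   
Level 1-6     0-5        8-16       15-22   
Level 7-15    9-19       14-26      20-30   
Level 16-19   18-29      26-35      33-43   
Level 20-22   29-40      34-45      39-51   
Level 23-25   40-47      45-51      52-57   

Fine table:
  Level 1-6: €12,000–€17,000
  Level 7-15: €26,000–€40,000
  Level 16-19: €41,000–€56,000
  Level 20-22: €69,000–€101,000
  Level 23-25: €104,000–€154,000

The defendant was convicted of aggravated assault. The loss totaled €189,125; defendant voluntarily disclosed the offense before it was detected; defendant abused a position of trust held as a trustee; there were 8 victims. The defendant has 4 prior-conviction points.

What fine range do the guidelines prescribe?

Base offense level for aggravated assault: 11.
A1 applies: 11 + 2 = 13.
A2 applies (level before this adjustment is 13 ≥ 7, so +3): 13 + 3 = 16.
A3 does not apply.
A4 does not apply.
A5 applies: 16 − 1 = 15.
A6 applies: 15 + 3 = 18.
A7 does not apply.
Final offense level: 18.
Level 18 falls in the 16-19 band.
Fine table: Level 16-19 → €41,000–€56,000.

€41,000–€56,000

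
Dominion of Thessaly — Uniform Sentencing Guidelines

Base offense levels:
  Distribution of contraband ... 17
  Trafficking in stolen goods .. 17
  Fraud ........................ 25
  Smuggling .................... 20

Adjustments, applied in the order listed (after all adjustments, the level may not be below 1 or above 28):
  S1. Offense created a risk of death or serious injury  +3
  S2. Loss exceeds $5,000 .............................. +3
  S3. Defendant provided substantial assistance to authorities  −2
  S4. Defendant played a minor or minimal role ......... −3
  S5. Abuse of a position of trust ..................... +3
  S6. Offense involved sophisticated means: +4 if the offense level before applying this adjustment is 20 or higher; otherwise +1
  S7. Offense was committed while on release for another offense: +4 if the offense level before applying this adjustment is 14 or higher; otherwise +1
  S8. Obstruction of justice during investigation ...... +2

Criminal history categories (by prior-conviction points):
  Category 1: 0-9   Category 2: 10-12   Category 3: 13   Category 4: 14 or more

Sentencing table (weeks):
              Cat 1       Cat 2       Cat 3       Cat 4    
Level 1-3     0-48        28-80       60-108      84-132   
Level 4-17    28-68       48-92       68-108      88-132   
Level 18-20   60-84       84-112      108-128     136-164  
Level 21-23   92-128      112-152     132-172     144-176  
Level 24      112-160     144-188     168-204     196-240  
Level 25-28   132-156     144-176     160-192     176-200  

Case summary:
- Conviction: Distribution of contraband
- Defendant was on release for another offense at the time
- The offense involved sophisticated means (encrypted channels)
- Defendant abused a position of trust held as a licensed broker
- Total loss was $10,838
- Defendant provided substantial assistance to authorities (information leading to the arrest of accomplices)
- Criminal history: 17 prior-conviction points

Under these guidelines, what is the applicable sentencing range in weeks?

176-200 weeks

Base offense level for distribution of contraband: 17.
S1 does not apply.
S2 applies: 17 + 3 = 20.
S3 applies: 20 − 2 = 18.
S4 does not apply.
S5 applies: 18 + 3 = 21.
S6 applies (level before this adjustment is 21 ≥ 20, so +4): 21 + 4 = 25.
S7 applies (level before this adjustment is 25 ≥ 14, so +4): 25 + 4 = 29.
Level 29 exceeds the maximum of 28; capped at 28.
Final offense level: 28.
Criminal history: 17 prior points → Category 4 (14+).
Level 28 falls in the 25-28 band.
Grid: Level 25-28 × Category 4 = 176-200 weeks.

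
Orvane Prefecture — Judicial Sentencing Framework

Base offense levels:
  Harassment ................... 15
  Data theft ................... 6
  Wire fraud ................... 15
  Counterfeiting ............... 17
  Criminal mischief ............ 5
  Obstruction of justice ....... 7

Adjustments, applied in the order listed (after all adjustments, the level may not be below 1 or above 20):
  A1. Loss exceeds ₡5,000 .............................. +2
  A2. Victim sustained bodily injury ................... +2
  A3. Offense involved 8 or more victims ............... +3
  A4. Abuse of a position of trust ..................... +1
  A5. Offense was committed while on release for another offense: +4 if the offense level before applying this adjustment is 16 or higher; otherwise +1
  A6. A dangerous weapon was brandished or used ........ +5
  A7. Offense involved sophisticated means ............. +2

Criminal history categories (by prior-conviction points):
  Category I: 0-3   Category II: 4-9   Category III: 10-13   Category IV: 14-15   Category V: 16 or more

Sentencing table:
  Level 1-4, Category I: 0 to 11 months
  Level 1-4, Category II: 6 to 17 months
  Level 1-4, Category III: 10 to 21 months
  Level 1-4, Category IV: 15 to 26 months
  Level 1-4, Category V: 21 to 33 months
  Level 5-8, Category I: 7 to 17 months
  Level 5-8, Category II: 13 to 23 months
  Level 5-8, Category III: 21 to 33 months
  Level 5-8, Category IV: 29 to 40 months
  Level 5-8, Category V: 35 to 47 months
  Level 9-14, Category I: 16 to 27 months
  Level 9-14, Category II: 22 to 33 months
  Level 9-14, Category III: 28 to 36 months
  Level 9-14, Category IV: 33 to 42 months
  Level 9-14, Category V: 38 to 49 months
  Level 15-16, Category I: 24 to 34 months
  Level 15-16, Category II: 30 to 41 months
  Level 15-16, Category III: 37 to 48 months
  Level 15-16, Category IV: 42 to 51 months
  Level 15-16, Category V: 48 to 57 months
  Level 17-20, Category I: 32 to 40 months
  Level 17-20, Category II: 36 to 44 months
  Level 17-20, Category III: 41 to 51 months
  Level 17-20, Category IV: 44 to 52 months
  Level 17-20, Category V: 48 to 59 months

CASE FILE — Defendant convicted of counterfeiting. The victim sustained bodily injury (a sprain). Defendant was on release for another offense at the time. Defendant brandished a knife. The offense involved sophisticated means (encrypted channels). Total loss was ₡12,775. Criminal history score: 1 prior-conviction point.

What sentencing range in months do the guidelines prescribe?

Base offense level for counterfeiting: 17.
A1 applies: 17 + 2 = 19.
A2 applies: 19 + 2 = 21.
A3 does not apply.
A4 does not apply.
A5 applies (level before this adjustment is 21 ≥ 16, so +4): 21 + 4 = 25.
A6 applies: 25 + 5 = 30.
A7 applies: 30 + 2 = 32.
Level 32 exceeds the maximum of 20; capped at 20.
Final offense level: 20.
Criminal history: 1 prior point → Category I (0-3).
Level 20 falls in the 17-20 band.
Grid: Level 17-20 × Category I = 32-40 months.

32-40 months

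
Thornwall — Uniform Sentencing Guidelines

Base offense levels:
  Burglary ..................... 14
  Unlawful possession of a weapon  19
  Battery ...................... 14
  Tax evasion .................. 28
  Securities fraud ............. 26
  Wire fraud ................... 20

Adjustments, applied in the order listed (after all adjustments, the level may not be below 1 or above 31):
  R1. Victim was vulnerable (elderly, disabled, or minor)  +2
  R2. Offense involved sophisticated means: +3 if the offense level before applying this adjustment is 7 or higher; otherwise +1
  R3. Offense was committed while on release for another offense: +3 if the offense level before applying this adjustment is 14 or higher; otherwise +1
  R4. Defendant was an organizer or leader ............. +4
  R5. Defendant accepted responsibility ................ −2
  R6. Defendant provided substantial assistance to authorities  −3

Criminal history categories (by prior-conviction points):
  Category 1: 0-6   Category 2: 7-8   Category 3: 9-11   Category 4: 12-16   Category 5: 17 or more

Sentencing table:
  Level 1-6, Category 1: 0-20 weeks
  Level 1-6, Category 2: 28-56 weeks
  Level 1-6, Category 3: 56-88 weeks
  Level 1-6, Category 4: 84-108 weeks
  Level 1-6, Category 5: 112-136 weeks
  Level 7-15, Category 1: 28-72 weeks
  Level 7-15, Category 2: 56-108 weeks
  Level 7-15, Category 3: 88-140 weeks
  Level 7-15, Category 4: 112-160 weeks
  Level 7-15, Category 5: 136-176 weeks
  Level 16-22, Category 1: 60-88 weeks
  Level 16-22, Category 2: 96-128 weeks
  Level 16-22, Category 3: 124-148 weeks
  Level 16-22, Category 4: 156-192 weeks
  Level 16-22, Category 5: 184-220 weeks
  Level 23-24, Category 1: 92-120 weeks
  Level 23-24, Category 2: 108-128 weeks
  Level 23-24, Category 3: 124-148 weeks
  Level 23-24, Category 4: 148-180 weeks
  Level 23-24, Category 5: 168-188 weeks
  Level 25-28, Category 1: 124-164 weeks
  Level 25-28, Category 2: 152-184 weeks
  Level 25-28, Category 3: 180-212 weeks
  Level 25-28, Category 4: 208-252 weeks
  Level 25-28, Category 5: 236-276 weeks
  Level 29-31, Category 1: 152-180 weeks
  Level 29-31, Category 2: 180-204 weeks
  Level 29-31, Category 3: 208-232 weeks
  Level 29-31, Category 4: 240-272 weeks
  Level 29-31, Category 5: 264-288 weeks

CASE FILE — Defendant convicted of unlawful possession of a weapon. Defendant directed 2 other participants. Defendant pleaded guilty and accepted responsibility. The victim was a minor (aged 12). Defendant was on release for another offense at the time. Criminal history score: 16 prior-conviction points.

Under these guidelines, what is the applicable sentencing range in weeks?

Base offense level for unlawful possession of a weapon: 19.
R1 applies: 19 + 2 = 21.
R2 does not apply.
R3 applies (level before this adjustment is 21 ≥ 14, so +3): 21 + 3 = 24.
R4 applies: 24 + 4 = 28.
R5 applies: 28 − 2 = 26.
Final offense level: 26.
Criminal history: 16 prior points → Category 4 (12-16).
Level 26 falls in the 25-28 band.
Grid: Level 25-28 × Category 4 = 208-252 weeks.

208-252 weeks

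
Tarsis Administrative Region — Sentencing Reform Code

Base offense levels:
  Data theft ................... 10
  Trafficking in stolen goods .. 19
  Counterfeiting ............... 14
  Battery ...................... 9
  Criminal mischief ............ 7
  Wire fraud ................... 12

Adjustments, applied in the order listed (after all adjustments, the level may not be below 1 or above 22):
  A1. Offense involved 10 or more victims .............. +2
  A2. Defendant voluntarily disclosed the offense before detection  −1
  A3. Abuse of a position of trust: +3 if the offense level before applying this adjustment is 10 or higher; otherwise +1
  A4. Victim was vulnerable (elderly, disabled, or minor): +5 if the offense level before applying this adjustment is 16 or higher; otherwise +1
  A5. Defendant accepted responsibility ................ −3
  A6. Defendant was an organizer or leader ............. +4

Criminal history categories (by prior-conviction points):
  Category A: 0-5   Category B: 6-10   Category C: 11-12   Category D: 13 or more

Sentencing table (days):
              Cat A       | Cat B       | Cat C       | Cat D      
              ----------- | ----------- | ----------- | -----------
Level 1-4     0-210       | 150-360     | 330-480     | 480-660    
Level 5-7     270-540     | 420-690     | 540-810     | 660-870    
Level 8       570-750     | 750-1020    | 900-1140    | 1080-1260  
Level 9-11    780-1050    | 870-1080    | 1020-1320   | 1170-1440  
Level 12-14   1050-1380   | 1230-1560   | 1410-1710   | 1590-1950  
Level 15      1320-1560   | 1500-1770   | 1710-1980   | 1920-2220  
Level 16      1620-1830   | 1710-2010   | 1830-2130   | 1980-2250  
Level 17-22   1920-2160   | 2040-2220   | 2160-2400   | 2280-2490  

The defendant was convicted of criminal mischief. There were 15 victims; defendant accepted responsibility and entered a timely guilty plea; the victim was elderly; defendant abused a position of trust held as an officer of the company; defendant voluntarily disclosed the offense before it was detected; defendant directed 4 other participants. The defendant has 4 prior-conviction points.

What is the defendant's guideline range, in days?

780-1050 days

Base offense level for criminal mischief: 7.
A1 applies: 7 + 2 = 9.
A2 applies: 9 − 1 = 8.
A3 applies (level before this adjustment is 8 < 10, so +1): 8 + 1 = 9.
A4 applies (level before this adjustment is 9 < 16, so +1): 9 + 1 = 10.
A5 applies: 10 − 3 = 7.
A6 applies: 7 + 4 = 11.
Final offense level: 11.
Criminal history: 4 prior points → Category A (0-5).
Level 11 falls in the 9-11 band.
Grid: Level 9-11 × Category A = 780-1050 days.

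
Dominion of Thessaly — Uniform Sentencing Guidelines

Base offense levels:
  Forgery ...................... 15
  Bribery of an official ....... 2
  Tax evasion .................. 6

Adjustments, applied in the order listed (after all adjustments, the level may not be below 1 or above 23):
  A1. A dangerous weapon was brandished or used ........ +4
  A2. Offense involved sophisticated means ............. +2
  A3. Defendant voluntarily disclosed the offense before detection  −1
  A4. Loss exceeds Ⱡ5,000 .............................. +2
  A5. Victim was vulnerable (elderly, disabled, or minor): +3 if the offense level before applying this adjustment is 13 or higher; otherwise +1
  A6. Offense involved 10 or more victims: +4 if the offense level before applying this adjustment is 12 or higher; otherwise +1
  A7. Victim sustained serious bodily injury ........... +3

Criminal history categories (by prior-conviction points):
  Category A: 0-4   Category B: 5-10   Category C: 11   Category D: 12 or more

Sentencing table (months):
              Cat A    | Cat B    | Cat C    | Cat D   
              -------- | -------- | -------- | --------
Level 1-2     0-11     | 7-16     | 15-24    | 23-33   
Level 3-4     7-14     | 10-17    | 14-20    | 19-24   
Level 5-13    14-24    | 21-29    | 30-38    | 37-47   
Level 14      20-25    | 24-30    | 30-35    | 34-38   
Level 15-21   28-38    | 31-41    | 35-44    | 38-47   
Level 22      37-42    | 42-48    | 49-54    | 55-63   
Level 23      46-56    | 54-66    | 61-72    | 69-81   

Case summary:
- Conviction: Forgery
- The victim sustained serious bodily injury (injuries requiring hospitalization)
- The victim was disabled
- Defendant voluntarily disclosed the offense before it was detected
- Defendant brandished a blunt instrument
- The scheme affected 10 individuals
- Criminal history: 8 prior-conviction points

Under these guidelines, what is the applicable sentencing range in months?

54-66 months

Base offense level for forgery: 15.
A1 applies: 15 + 4 = 19.
A3 applies: 19 − 1 = 18.
A4 does not apply.
A5 applies (level before this adjustment is 18 ≥ 13, so +3): 18 + 3 = 21.
A6 applies (level before this adjustment is 21 ≥ 12, so +4): 21 + 4 = 25.
A7 applies: 25 + 3 = 28.
Level 28 exceeds the maximum of 23; capped at 23.
Final offense level: 23.
Criminal history: 8 prior points → Category B (5-10).
Level 23 falls in the 23 band.
Grid: Level 23 × Category B = 54-66 months.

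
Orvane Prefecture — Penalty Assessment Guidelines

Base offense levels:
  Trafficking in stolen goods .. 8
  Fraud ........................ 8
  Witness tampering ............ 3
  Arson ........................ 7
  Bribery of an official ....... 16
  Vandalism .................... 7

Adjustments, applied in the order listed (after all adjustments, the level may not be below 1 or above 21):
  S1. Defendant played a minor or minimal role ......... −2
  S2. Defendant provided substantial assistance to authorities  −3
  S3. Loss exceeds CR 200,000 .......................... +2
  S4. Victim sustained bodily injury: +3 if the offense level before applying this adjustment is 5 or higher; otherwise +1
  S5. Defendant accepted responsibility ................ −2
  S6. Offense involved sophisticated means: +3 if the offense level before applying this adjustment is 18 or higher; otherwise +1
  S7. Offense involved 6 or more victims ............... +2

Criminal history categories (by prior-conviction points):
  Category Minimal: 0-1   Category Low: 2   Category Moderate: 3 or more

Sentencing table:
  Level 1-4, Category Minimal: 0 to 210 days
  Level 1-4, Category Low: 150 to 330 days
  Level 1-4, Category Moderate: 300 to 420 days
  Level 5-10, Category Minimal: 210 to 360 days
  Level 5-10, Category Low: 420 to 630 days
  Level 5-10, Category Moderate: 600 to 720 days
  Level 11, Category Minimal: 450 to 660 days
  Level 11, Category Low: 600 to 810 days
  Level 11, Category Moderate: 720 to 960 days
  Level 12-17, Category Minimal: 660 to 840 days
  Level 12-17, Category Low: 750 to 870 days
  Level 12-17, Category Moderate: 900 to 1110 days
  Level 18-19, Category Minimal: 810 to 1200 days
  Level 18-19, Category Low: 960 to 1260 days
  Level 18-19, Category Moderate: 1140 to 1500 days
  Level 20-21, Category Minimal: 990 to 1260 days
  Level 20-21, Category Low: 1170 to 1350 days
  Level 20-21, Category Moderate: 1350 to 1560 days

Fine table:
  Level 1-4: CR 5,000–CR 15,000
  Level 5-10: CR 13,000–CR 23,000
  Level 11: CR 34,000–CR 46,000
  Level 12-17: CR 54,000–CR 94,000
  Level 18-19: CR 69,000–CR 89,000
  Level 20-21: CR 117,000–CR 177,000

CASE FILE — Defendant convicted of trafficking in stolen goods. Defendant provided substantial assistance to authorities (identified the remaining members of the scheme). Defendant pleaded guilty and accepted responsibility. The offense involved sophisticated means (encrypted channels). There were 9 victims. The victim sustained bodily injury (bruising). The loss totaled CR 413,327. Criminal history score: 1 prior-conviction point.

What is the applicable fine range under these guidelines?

Base offense level for trafficking in stolen goods: 8.
S1 does not apply.
S2 applies: 8 − 3 = 5.
S3 applies: 5 + 2 = 7.
S4 applies (level before this adjustment is 7 ≥ 5, so +3): 7 + 3 = 10.
S5 applies: 10 − 2 = 8.
S6 applies (level before this adjustment is 8 < 18, so +1): 8 + 1 = 9.
S7 applies: 9 + 2 = 11.
Final offense level: 11.
Level 11 falls in the 11 band.
Fine table: Level 11 → CR 34,000–CR 46,000.

CR 34,000–CR 46,000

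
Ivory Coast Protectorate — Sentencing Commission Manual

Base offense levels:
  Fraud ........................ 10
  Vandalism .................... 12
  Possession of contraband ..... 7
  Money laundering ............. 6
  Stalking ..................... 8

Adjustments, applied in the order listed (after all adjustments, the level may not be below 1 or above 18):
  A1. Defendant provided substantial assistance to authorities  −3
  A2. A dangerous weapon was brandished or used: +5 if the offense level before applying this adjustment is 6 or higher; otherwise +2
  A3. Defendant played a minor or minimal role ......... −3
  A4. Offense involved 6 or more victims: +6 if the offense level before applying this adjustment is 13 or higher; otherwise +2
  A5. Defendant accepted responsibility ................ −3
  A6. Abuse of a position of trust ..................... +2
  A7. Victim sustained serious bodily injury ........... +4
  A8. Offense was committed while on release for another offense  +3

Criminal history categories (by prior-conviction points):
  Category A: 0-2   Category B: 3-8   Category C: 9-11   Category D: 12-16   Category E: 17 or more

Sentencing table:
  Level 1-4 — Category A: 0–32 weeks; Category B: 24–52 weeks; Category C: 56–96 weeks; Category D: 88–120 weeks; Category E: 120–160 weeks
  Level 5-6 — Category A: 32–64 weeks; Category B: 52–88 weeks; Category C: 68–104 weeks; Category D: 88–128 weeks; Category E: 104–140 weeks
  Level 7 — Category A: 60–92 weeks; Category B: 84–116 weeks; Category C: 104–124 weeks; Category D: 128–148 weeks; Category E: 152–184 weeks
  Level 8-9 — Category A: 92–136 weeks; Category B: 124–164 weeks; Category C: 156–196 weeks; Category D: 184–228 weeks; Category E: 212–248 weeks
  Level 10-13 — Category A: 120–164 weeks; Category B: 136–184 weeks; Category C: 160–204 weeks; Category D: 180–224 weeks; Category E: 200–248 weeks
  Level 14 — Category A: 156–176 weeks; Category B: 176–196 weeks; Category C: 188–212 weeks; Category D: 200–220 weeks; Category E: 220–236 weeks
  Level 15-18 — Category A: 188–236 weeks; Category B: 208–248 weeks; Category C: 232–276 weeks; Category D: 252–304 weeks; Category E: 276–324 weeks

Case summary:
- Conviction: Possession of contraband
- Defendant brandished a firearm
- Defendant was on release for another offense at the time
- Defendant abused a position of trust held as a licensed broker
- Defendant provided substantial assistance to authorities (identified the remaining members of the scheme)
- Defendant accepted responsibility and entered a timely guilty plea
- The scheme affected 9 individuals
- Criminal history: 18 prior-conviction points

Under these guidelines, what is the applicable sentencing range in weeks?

200-248 weeks

Base offense level for possession of contraband: 7.
A1 applies: 7 − 3 = 4.
A2 applies (level before this adjustment is 4 < 6, so +2): 4 + 2 = 6.
A3 does not apply.
A4 applies (level before this adjustment is 6 < 13, so +2): 6 + 2 = 8.
A5 applies: 8 − 3 = 5.
A6 applies: 5 + 2 = 7.
A8 applies: 7 + 3 = 10.
Final offense level: 10.
Criminal history: 18 prior points → Category E (17+).
Level 10 falls in the 10-13 band.
Grid: Level 10-13 × Category E = 200-248 weeks.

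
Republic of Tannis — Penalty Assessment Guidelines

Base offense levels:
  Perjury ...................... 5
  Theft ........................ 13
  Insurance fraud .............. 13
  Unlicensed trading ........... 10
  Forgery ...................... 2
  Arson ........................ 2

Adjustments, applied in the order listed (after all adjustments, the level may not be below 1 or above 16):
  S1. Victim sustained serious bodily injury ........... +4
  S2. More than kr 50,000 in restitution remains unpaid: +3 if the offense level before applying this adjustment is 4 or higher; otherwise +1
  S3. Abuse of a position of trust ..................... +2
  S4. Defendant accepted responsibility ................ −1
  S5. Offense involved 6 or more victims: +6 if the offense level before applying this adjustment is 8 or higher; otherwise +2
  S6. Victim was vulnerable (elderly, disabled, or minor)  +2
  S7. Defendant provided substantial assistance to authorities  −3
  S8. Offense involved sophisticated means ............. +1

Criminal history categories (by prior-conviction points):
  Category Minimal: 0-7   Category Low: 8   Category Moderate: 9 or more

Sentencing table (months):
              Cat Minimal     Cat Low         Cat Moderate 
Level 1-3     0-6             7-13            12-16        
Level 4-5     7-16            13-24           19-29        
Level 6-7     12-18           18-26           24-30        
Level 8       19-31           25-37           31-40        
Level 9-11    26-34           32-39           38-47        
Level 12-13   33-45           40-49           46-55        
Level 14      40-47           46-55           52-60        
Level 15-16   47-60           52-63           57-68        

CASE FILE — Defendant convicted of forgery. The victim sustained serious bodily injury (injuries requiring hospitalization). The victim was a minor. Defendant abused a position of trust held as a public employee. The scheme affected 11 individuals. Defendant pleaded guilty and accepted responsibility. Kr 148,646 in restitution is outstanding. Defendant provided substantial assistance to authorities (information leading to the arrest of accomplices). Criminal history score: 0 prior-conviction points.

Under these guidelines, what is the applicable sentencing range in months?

Base offense level for forgery: 2.
S1 applies: 2 + 4 = 6.
S2 applies (level before this adjustment is 6 ≥ 4, so +3): 6 + 3 = 9.
S3 applies: 9 + 2 = 11.
S4 applies: 11 − 1 = 10.
S5 applies (level before this adjustment is 10 ≥ 8, so +6): 10 + 6 = 16.
S6 applies: 16 + 2 = 18.
S7 applies: 18 − 3 = 15.
Final offense level: 15.
Criminal history: 0 prior points → Category Minimal (0-7).
Level 15 falls in the 15-16 band.
Grid: Level 15-16 × Category Minimal = 47-60 months.

47-60 months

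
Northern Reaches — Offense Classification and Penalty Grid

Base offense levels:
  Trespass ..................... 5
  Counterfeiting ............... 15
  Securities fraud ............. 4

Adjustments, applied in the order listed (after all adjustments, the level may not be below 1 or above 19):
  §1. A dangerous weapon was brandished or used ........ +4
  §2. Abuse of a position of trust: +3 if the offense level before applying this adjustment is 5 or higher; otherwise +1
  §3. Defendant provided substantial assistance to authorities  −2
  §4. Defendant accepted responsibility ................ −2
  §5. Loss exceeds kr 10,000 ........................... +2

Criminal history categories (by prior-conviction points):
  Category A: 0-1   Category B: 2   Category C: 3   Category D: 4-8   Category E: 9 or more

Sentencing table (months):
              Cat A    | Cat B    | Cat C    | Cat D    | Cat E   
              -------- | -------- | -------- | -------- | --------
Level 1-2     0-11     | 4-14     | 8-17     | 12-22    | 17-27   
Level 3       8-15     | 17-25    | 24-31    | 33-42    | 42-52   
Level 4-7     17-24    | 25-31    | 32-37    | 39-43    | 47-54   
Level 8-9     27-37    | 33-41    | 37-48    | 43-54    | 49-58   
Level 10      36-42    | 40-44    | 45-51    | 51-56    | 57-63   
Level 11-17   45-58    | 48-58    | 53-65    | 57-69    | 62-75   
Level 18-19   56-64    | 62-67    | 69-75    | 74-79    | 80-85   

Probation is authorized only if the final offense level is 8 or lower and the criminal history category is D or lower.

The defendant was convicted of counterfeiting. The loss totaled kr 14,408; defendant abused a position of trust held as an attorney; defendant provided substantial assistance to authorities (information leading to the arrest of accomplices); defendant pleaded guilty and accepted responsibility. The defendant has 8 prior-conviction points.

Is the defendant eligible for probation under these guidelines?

No

Base offense level for counterfeiting: 15.
§1 does not apply.
§2 applies (level before this adjustment is 15 ≥ 5, so +3): 15 + 3 = 18.
§3 applies: 18 − 2 = 16.
§4 applies: 16 − 2 = 14.
§5 applies: 14 + 2 = 16.
Final offense level: 16.
Criminal history: 8 prior points → Category D (4-8).
Level 16 falls in the 11-17 band.
Grid: Level 11-17 × Category D = 57-69 months.
Probation check: level 16 > 8 and category D ≤ D → not eligible.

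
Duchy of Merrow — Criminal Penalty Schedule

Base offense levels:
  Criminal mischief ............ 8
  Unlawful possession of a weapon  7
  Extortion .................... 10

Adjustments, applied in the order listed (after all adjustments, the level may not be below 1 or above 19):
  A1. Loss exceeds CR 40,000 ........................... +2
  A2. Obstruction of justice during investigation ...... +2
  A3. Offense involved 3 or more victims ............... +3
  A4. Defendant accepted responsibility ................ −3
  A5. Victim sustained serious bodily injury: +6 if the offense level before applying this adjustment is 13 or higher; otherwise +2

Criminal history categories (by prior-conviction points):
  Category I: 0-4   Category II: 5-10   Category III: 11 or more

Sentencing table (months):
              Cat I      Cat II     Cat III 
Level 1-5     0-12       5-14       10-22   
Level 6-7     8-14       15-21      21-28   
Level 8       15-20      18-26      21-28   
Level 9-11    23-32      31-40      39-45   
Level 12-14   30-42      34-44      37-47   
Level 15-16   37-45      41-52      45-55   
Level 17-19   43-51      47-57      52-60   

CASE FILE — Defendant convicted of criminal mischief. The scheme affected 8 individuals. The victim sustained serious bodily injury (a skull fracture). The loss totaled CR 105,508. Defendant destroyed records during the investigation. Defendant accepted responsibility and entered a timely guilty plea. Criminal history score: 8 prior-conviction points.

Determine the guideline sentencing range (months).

Base offense level for criminal mischief: 8.
A1 applies: 8 + 2 = 10.
A2 applies: 10 + 2 = 12.
A3 applies: 12 + 3 = 15.
A4 applies: 15 − 3 = 12.
A5 applies (level before this adjustment is 12 < 13, so +2): 12 + 2 = 14.
Final offense level: 14.
Criminal history: 8 prior points → Category II (5-10).
Level 14 falls in the 12-14 band.
Grid: Level 12-14 × Category II = 34-44 months.

34-44 months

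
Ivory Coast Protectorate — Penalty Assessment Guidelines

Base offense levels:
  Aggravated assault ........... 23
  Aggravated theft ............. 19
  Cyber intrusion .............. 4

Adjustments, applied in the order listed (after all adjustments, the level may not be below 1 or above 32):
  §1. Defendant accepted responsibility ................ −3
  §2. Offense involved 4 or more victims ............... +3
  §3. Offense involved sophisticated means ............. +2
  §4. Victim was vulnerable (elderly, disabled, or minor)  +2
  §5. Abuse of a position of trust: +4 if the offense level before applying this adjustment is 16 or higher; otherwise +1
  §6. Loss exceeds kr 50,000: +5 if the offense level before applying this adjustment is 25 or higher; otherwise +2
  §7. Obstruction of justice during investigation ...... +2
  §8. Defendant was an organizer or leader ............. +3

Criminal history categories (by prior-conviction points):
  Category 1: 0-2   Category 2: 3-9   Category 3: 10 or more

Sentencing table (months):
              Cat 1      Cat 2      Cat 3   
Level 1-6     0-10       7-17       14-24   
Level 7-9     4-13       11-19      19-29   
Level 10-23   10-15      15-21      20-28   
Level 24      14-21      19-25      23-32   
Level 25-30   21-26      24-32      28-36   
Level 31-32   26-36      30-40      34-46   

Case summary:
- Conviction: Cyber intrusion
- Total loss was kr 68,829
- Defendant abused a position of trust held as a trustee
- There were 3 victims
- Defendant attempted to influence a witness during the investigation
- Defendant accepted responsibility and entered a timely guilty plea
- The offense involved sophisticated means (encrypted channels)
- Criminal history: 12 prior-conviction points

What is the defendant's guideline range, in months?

Base offense level for cyber intrusion: 4.
§1 applies: 4 − 3 = 1.
§3 applies: 1 + 2 = 3.
§5 applies (level before this adjustment is 3 < 16, so +1): 3 + 1 = 4.
§6 applies (level before this adjustment is 4 < 25, so +2): 4 + 2 = 6.
§7 applies: 6 + 2 = 8.
§8 does not apply.
Final offense level: 8.
Criminal history: 12 prior points → Category 3 (10+).
Level 8 falls in the 7-9 band.
Grid: Level 7-9 × Category 3 = 19-29 months.

19-29 months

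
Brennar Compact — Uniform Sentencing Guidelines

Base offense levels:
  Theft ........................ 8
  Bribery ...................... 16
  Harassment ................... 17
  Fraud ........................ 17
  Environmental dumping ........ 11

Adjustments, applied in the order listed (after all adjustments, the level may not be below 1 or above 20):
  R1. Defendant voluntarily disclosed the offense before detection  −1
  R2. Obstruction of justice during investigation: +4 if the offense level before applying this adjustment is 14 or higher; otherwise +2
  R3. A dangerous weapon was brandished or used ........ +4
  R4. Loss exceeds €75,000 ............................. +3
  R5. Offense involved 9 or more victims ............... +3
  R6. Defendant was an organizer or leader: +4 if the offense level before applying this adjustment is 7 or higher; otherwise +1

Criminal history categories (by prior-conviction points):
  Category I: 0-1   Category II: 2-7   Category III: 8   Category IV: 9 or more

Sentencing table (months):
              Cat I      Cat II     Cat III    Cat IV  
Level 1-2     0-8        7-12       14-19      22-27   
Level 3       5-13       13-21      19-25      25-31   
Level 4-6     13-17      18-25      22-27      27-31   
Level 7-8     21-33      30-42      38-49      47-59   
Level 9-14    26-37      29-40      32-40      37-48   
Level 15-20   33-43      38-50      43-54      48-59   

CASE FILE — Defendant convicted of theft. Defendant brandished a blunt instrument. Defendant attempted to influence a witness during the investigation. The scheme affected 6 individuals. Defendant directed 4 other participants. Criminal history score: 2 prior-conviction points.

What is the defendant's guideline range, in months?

38-50 months

Base offense level for theft: 8.
R1 does not apply.
R2 applies (level before this adjustment is 8 < 14, so +2): 8 + 2 = 10.
R3 applies: 10 + 4 = 14.
R4 does not apply.
R5 does not apply.
R6 applies (level before this adjustment is 14 ≥ 7, so +4): 14 + 4 = 18.
Final offense level: 18.
Criminal history: 2 prior points → Category II (2-7).
Level 18 falls in the 15-20 band.
Grid: Level 15-20 × Category II = 38-50 months.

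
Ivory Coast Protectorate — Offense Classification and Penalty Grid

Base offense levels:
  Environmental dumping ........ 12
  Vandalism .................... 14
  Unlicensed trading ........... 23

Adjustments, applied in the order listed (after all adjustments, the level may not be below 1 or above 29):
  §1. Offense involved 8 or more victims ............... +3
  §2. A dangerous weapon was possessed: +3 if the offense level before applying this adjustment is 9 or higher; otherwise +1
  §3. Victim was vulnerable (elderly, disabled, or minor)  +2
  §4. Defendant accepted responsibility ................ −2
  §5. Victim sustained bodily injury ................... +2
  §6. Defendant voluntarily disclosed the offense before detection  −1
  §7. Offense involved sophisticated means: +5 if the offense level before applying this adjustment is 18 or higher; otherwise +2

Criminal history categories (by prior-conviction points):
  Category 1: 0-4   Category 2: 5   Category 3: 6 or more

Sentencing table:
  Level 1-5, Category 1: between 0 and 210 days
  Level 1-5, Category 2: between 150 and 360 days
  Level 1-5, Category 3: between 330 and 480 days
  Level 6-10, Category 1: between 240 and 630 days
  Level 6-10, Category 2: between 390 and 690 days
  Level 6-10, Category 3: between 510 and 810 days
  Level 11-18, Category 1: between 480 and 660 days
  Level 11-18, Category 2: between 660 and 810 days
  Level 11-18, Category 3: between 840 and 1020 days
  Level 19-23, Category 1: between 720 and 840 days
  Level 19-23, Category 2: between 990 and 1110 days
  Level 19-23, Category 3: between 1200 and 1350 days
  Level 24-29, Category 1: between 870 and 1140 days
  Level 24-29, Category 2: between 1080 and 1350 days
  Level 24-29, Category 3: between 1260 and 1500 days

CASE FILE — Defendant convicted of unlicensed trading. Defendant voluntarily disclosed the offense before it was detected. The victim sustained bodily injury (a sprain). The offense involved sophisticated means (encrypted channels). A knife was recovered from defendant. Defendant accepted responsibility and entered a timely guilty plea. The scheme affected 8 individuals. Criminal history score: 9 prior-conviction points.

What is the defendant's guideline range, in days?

1260-1500 days

Base offense level for unlicensed trading: 23.
§1 applies: 23 + 3 = 26.
§2 applies (level before this adjustment is 26 ≥ 9, so +3): 26 + 3 = 29.
§4 applies: 29 − 2 = 27.
§5 applies: 27 + 2 = 29.
§6 applies: 29 − 1 = 28.
§7 applies (level before this adjustment is 28 ≥ 18, so +5): 28 + 5 = 33.
Level 33 exceeds the maximum of 29; capped at 29.
Final offense level: 29.
Criminal history: 9 prior points → Category 3 (6+).
Level 29 falls in the 24-29 band.
Grid: Level 24-29 × Category 3 = 1260-1500 days.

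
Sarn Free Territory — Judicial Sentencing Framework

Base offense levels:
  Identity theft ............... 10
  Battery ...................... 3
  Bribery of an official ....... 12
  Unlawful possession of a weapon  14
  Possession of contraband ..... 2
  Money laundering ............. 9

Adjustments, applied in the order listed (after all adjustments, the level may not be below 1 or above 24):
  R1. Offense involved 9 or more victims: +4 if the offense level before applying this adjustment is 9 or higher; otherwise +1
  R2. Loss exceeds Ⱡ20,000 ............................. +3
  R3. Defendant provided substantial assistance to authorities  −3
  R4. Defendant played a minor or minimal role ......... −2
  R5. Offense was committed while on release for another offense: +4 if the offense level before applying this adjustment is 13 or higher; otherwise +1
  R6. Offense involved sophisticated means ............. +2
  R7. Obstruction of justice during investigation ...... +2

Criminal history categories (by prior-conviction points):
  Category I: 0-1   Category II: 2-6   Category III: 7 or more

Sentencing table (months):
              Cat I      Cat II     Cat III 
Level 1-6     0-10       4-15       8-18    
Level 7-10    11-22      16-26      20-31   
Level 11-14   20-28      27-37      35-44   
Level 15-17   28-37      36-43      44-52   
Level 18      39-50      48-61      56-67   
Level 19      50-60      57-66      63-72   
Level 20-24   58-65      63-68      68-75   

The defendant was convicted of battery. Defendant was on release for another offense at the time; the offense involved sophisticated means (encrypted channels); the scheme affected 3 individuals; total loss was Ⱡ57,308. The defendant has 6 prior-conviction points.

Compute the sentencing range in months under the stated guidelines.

Base offense level for battery: 3.
R2 applies: 3 + 3 = 6.
R3 does not apply.
R4 does not apply.
R5 applies (level before this adjustment is 6 < 13, so +1): 6 + 1 = 7.
R6 applies: 7 + 2 = 9.
Final offense level: 9.
Criminal history: 6 prior points → Category II (2-6).
Level 9 falls in the 7-10 band.
Grid: Level 7-10 × Category II = 16-26 months.

16-26 months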